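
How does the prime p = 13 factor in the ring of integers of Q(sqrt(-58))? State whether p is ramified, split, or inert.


K = Q(sqrt(-58)). Since d mod 4 = 2, disc(K) = -232.
Check p | disc: -232 mod 13 = 2.
p does not divide disc. Compute Legendre symbol (d/p):
7^((13-1)/2) mod 13 = -1
(d/p) = -1, so p is inert: (p) stays prime with e=1, f=2, g=1.
Therefore p is inert.

inert


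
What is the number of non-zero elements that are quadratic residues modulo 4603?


For prime p, the number of non-zero quadratic residues is (p-1)/2.
= (4603-1)/2
= 2301

2301


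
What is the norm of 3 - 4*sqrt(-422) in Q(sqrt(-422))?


N(a + b*sqrt(d)) = a^2 - d*b^2
= (3)^2 - (-422)*(-4)^2
= 9 + 6752
= 6761

6761


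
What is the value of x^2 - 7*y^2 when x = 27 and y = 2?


x^2 - d*y^2
= 27^2 - 7*2^2
= 729 - 28
= 701

701


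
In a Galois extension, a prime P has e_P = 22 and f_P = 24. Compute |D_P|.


|D_P| = e * f
= 22 * 24
= 528

528


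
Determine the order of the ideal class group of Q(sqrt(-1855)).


K = Q(sqrt(-1855)). d mod 4 = 1, so D = disc(K) = d = -1855
h(K) equals the number of primitive reduced positive-definite forms (a, b, c) = a*x^2 + b*x*y + c*y^2 with b^2 - 4ac = D,
where reduced means |b| <= a <= c, with b >= 0 whenever |b| = a or a = c, and primitive means gcd(a, b, c) = 1.
Reduced forces 3a^2 <= |D| = 1855, so 1 <= a <= 24; b must have the parity of D, and c = (b^2 - D)/(4a) must be an integer >= a.
Enumerate a = 1..24, b in [-a, a]:
  a=1: (1, 1, 464)  [1]
  a=2: (2, -1, 232), (2, 1, 232)  [2]
  a=3: none
  a=4: (4, -1, 116), (4, 1, 116)  [2]
  a=5: (5, 5, 94)  [1]
  a=6: none
  a=7: (7, 7, 68)  [1]
  a=8: (8, -1, 58), (8, 1, 58)  [2]
  a=9: none
  a=10: (10, -5, 47), (10, 5, 47)  [2]
  a=11: (11, -9, 44), (11, 9, 44)  [2]
  a=12: none
  a=13: (13, -11, 38), (13, 11, 38)  [2]
  a=14: (14, -7, 34), (14, 7, 34)  [2]
  a=15: none
  a=16: (16, -1, 29), (16, 1, 29)  [2]
  a=17: (17, -7, 28), (17, 7, 28)  [2]
  a=18: none
  a=19: (19, -11, 26), (19, 11, 26)  [2]
  a=20: (20, -15, 26), (20, 15, 26)  [2]
  a=21: none
  a=22: (22, -13, 23), (22, 9, 22), (22, 13, 23)  [3]
  a=23..24: none
Total reduced forms: 1 + 2 + 2 + 1 + 1 + 2 + 2 + 2 + 2 + 2 + 2 + 2 + 2 + 2 + 3 = 28
h = 28

28


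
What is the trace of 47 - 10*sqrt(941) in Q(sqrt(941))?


Tr(a + b*sqrt(d)) = (a + b*sqrt(d)) + (a - b*sqrt(d)) = 2a
= 2 * (47)
= 94

94


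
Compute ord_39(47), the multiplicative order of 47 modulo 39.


We want ord_39(47), the smallest k >= 1 with 47^k = 1 mod 39.
n = 39 = 3 * 13, phi(39) = 24; the order divides phi(n).
Divisors of 24: 1, 2, 3, 4, 6, 8, 12, 24
Repeated squaring mod 39: 47^1 = 8, 47^2 = 25, 47^4 = 1, 47^8 = 1, 47^16 = 1
Test divisors in increasing order:
  k=1: 47^1 = 8 mod 39
  k=2: 47^2 = 25 mod 39
  k=3: 47^3 = 25 * 8 = 5 mod 39
  k=4: 47^4 = 1 mod 39  <- first divisor giving 1
Order = 4

4


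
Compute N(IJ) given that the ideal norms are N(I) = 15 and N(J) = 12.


N(IJ) = N(I) * N(J)
= 15 * 12
= 180

180


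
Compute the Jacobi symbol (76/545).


Compute (76/545) via quadratic reciprocity:
  pull out 2: (2/545) = +1  (since 545 mod 8 = 1)
  pull out 2: (2/545) = +1  (since 545 mod 8 = 1)
  reciprocity: (19/545) -> +(545/19)
  reduce: (13/19)
  reciprocity: (13/19) -> +(19/13)
  reduce: (6/13)
  pull out 2: (2/13) = -1  (since 13 mod 8 = 5)
  reciprocity: (3/13) -> +(13/3)
  reduce: (1/3)
  (1/3) = 1
Product of signs = -1

-1


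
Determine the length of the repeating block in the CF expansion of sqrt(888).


Run the CF algorithm for sqrt(888).
a_0 = floor(sqrt(888)) = 29; set m_0=0, q_0=1.
Recurrence: m' = q*a - m,  q' = (d - m'^2)/q,  a' = floor((a_0 + m')/q').
  step 1: m=29, q=47, a=1
  step 2: m=18, q=12, a=3
  step 3: m=18, q=47, a=1
  step 4: m=29, q=1, a=58
a_4 = 2*a_0 = 58, so the period closes here.
sqrt(888) = [29; 1, 3, 1, 58]
Period length = 4

4


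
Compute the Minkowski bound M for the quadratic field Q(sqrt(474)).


d = 474, d mod 4 = 2, so disc(K) = 4d = 1896; |disc(K)| = 1896
Real quadratic field, so n = 2, s = r2 = 0, r1 = 2
M = (n!/n^n) * (4/pi)^s * sqrt(|disc(K)|) = (2!/2^2) * (4/pi)^0 * sqrt(1896)
= 0.5 * 1.000000 * 43.543082
= 21.7715

21.7715


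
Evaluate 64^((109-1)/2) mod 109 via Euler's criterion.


p = 109 is prime and the exponent is (p-1)/2 = 54, so by Euler's criterion 64^54 = (64/109) = +1 or -1 mod 109.
Compute by square-and-multiply:
  54 = 32 + 16 + 4 + 2 (binary 110110)
  Repeated squaring mod 109: 64^1 = 64, 64^2 = 63, 64^4 = 45, 64^8 = 63, 64^16 = 45, 64^32 = 63
  64^54 = 64^32 * 64^16 * 64^4 * 64^2 = 63 * 45 * 45 * 63 mod 109
    63 * 45 = 2835 = 1 mod 109
    1 * 45 = 45 = 45 mod 109
    45 * 63 = 2835 = 1 mod 109
  64^54 = 1 mod 109
Result 1: 64 is a quadratic residue mod 109.
64^54 mod 109 = 1

1


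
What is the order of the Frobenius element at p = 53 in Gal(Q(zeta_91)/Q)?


The Frobenius at p in Gal(Q(zeta_n)/Q) = (Z/nZ)* is the class of p, so its order is ord_91(53), the smallest k >= 1 with 53^k = 1 mod 91.
n = 91 = 7 * 13, phi(91) = 72; the order divides phi(n).
Divisors of 72: 1, 2, 3, 4, 6, 8, 9, 12, 18, 24, 36, 72
Repeated squaring mod 91: 53^1 = 53, 53^2 = 79, 53^4 = 53, 53^8 = 79, 53^16 = 53, 53^32 = 79, 53^64 = 53
Test divisors in increasing order:
  k=1: 53^1 = 53 mod 91
  k=2: 53^2 = 79 mod 91
  k=3: 53^3 = 79 * 53 = 1 mod 91  <- first divisor giving 1
Order = 3

3


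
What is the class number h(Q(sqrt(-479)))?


K = Q(sqrt(-479)). d mod 4 = 1, so D = disc(K) = d = -479
h(K) equals the number of primitive reduced positive-definite forms (a, b, c) = a*x^2 + b*x*y + c*y^2 with b^2 - 4ac = D,
where reduced means |b| <= a <= c, with b >= 0 whenever |b| = a or a = c, and primitive means gcd(a, b, c) = 1.
Reduced forces 3a^2 <= |D| = 479, so 1 <= a <= 12; b must have the parity of D, and c = (b^2 - D)/(4a) must be an integer >= a.
Enumerate a = 1..12, b in [-a, a]:
  a=1: (1, 1, 120)  [1]
  a=2: (2, -1, 60), (2, 1, 60)  [2]
  a=3: (3, -1, 40), (3, 1, 40)  [2]
  a=4: (4, -1, 30), (4, 1, 30)  [2]
  a=5: (5, -1, 24), (5, 1, 24)  [2]
  a=6: (6, -5, 21), (6, -1, 20), (6, 1, 20), (6, 5, 21)  [4]
  a=7: (7, -5, 18), (7, 5, 18)  [2]
  a=8: (8, -1, 15), (8, 1, 15)  [2]
  a=9: (9, -5, 14), (9, 5, 14)  [2]
  a=10: (10, -9, 14), (10, -1, 12), (10, 1, 12), (10, 9, 14)  [4]
  a=11: (11, -7, 12), (11, 7, 12)  [2]
  a=12: none
Total reduced forms: 1 + 2 + 2 + 2 + 2 + 4 + 2 + 2 + 2 + 4 + 2 = 25
h = 25

25


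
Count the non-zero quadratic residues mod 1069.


For prime p, the number of non-zero quadratic residues is (p-1)/2.
= (1069-1)/2
= 534

534


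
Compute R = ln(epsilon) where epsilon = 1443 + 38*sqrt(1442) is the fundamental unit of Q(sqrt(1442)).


epsilon = 1443 + 38*sqrt(1442)
= 2885.9997
R = ln(2885.9997)
= 7.9676

7.9676


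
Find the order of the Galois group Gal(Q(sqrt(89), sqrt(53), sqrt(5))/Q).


The 3 square roots of distinct primes are multiplicatively independent over Q,
so [K:Q] = 2^3 and Gal(K/Q) is isomorphic to (Z/2Z)^3.
|Gal| = 2^3 = 8

8


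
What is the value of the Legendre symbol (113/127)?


p = 127 is prime, so compute (113/127) with the reciprocity algorithm (Jacobi-symbol steps: pull out 2s via (2/n), flip via reciprocity, reduce):
  reciprocity: (113/127) -> +(127/113)
  reduce: (14/113)
  pull out 2: (2/113) = +1  (since 113 mod 8 = 1)
  reciprocity: (7/113) -> +(113/7)
  reduce: (1/7)
  (1/7) = 1
Product of signs = 1
(113/127) = 1

1


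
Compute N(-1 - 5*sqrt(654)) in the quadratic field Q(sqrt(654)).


N(a + b*sqrt(d)) = a^2 - d*b^2
= (-1)^2 - (654)*(-5)^2
= 1 - 16350
= -16349

-16349


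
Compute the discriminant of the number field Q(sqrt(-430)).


For K = Q(sqrt(d)) with d squarefree: disc(K) = d if d = 1 mod 4, and disc(K) = 4d if d = 2 or 3 mod 4.
Here d = -430, and d mod 4 = 2.
d = 2 mod 4, not 1 (O_K = Z[sqrt(d)]), so disc(K) = 4d = 4 * (-430) = -1720

-1720


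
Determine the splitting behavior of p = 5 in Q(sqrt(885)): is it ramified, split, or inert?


K = Q(sqrt(885)). Since d mod 4 = 1, disc(K) = 885.
Check p | disc: 885 mod 5 = 0.
p divides disc, so p ramifies: (p) = P^2 with e=2, f=1, g=1.
Therefore p is ramified.

ramified


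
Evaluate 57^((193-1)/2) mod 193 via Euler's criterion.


p = 193 is prime and the exponent is (p-1)/2 = 96, so by Euler's criterion 57^96 = (57/193) = +1 or -1 mod 193.
Compute by square-and-multiply:
  96 = 64 + 32 (binary 1100000)
  Repeated squaring mod 193: 57^1 = 57, 57^2 = 161, 57^4 = 59, 57^8 = 7, 57^16 = 49, 57^32 = 85, 57^64 = 84
  57^96 = 57^64 * 57^32 = 84 * 85 mod 193
    84 * 85 = 7140 = 192 mod 193
  57^96 = 192 mod 193
Result 192 = p - 1 = -1 mod 193: 57 is a quadratic non-residue mod 193. As a residue in [0, p-1] the value is 192.
57^96 mod 193 = 192

192


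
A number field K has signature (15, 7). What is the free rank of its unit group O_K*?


By Dirichlet's unit theorem:
rank = r1 + r2 - 1
= 15 + 7 - 1
= 21

21


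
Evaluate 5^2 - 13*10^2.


x^2 - d*y^2
= 5^2 - 13*10^2
= 25 - 1300
= -1275

-1275


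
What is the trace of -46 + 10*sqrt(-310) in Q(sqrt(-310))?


Tr(a + b*sqrt(d)) = (a + b*sqrt(d)) + (a - b*sqrt(d)) = 2a
= 2 * (-46)
= -92

-92


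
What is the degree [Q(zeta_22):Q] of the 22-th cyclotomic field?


The degree equals Euler's totient phi(22).
22 = 2 * 11
phi(22) = 10

10


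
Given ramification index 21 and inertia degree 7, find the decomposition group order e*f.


|D_P| = e * f
= 21 * 7
= 147

147


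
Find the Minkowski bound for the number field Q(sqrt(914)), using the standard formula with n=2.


d = 914, d mod 4 = 2, so disc(K) = 4d = 3656; |disc(K)| = 3656
Real quadratic field, so n = 2, s = r2 = 0, r1 = 2
M = (n!/n^n) * (4/pi)^s * sqrt(|disc(K)|) = (2!/2^2) * (4/pi)^0 * sqrt(3656)
= 0.5 * 1.000000 * 60.464866
= 30.2324

30.2324


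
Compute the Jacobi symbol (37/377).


Compute (37/377) via quadratic reciprocity:
  reciprocity: (37/377) -> +(377/37)
  reduce: (7/37)
  reciprocity: (7/37) -> +(37/7)
  reduce: (2/7)
  pull out 2: (2/7) = +1  (since 7 mod 8 = 7)
  (1/7) = 1
Product of signs = 1

1


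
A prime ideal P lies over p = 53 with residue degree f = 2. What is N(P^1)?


N(P^a) = p^(a*f)
= 53^(1*2)
= 53^2
= 2809

2809


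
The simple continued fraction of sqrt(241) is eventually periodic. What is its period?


Run the CF algorithm for sqrt(241).
a_0 = floor(sqrt(241)) = 15; set m_0=0, q_0=1.
Recurrence: m' = q*a - m,  q' = (d - m'^2)/q,  a' = floor((a_0 + m')/q').
  step 1: m=15, q=16, a=1
  step 2: m=1, q=15, a=1
  step 3: m=14, q=3, a=9
  step 4: m=13, q=24, a=1
  step 5: m=11, q=5, a=5
  step 6: m=14, q=9, a=3
  step 7: m=13, q=8, a=3
  step 8: m=11, q=15, a=1
  step 9: m=4, q=15, a=1
  step 10: m=11, q=8, a=3
  step 11: m=13, q=9, a=3
  step 12: m=14, q=5, a=5
  step 13: m=11, q=24, a=1
  step 14: m=13, q=3, a=9
  step 15: m=14, q=15, a=1
  step 16: m=1, q=16, a=1
  step 17: m=15, q=1, a=30
a_17 = 2*a_0 = 30, so the period closes here.
sqrt(241) = [15; 1, 1, 9, 1, 5, 3, 3, 1, 1, 3, 3, 5, 1, 9, 1, 1, 30]
Period length = 17

17


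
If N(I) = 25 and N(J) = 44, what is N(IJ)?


N(IJ) = N(I) * N(J)
= 25 * 44
= 1100

1100


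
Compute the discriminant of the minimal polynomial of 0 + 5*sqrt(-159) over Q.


The element 0 + 5*sqrt(-159) has minimal polynomial:
x^2 + 0*x + 3975
Discriminant = (0)^2 - 4*(3975)
= 0 - 15900
= -15900

-15900


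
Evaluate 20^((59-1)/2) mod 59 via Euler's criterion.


p = 59 is prime and the exponent is (p-1)/2 = 29, so by Euler's criterion 20^29 = (20/59) = +1 or -1 mod 59.
Compute by square-and-multiply:
  29 = 16 + 8 + 4 + 1 (binary 11101)
  Repeated squaring mod 59: 20^1 = 20, 20^2 = 46, 20^4 = 51, 20^8 = 5, 20^16 = 25
  20^29 = 20^16 * 20^8 * 20^4 * 20^1 = 25 * 5 * 51 * 20 mod 59
    25 * 5 = 125 = 7 mod 59
    7 * 51 = 357 = 3 mod 59
    3 * 20 = 60 = 1 mod 59
  20^29 = 1 mod 59
Result 1: 20 is a quadratic residue mod 59.
20^29 mod 59 = 1

1


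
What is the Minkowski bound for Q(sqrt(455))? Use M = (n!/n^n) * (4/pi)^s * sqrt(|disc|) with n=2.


d = 455, d mod 4 = 3, so disc(K) = 4d = 1820; |disc(K)| = 1820
Real quadratic field, so n = 2, s = r2 = 0, r1 = 2
M = (n!/n^n) * (4/pi)^s * sqrt(|disc(K)|) = (2!/2^2) * (4/pi)^0 * sqrt(1820)
= 0.5 * 1.000000 * 42.661458
= 21.3307

21.3307


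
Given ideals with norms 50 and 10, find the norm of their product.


N(IJ) = N(I) * N(J)
= 50 * 10
= 500

500


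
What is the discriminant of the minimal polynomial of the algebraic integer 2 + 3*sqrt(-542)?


The element 2 + 3*sqrt(-542) has minimal polynomial:
x^2 - 4*x + 4882
Discriminant = (-4)^2 - 4*(4882)
= 16 - 19528
= -19512

-19512


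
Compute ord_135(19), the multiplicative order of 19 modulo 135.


We want ord_135(19), the smallest k >= 1 with 19^k = 1 mod 135.
n = 135 = 3^3 * 5, phi(135) = 72; the order divides phi(n).
Divisors of 72: 1, 2, 3, 4, 6, 8, 9, 12, 18, 24, 36, 72
Repeated squaring mod 135: 19^1 = 19, 19^2 = 91, 19^4 = 46, 19^8 = 91, 19^16 = 46, 19^32 = 91, 19^64 = 46
Test divisors in increasing order:
  k=1: 19^1 = 19 mod 135
  k=2: 19^2 = 91 mod 135
  k=3: 19^3 = 91 * 19 = 109 mod 135
  k=4: 19^4 = 46 mod 135
  k=6: 19^6 = 46 * 91 = 1 mod 135  <- first divisor giving 1
Order = 6

6


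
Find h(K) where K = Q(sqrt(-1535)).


K = Q(sqrt(-1535)). d mod 4 = 1, so D = disc(K) = d = -1535
h(K) equals the number of primitive reduced positive-definite forms (a, b, c) = a*x^2 + b*x*y + c*y^2 with b^2 - 4ac = D,
where reduced means |b| <= a <= c, with b >= 0 whenever |b| = a or a = c, and primitive means gcd(a, b, c) = 1.
Reduced forces 3a^2 <= |D| = 1535, so 1 <= a <= 22; b must have the parity of D, and c = (b^2 - D)/(4a) must be an integer >= a.
Enumerate a = 1..22, b in [-a, a]:
  a=1: (1, 1, 384)  [1]
  a=2: (2, -1, 192), (2, 1, 192)  [2]
  a=3: (3, -1, 128), (3, 1, 128)  [2]
  a=4: (4, -1, 96), (4, 1, 96)  [2]
  a=5: (5, 5, 78)  [1]
  a=6: (6, -5, 65), (6, -1, 64), (6, 1, 64), (6, 5, 65)  [4]
  a=7: none
  a=8: (8, -1, 48), (8, 1, 48)  [2]
  a=9: (9, -7, 44), (9, 7, 44)  [2]
  a=10: (10, -5, 39), (10, 5, 39)  [2]
  a=11: (11, -7, 36), (11, 7, 36)  [2]
  a=12: (12, -7, 33), (12, -1, 32), (12, 1, 32), (12, 7, 33)  [4]
  a=13: (13, -5, 30), (13, 5, 30)  [2]
  a=14: none
  a=15: (15, -5, 26), (15, 5, 26)  [2]
  a=16: (16, -1, 24), (16, 1, 24)  [2]
  a=17: none
  a=18: (18, -11, 23), (18, -7, 22), (18, 7, 22), (18, 11, 23)  [4]
  a=19: (19, -17, 24), (19, 17, 24)  [2]
  a=20: (20, -15, 22), (20, 15, 22)  [2]
  a=21..22: none
Total reduced forms: 1 + 2 + 2 + 2 + 1 + 4 + 2 + 2 + 2 + 2 + 4 + 2 + 2 + 2 + 4 + 2 + 2 = 38
h = 38

38


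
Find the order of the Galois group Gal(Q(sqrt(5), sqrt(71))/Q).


The 2 square roots of distinct primes are multiplicatively independent over Q,
so [K:Q] = 2^2 and Gal(K/Q) is isomorphic to (Z/2Z)^2.
|Gal| = 2^2 = 4

4


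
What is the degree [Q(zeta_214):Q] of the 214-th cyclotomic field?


The degree equals Euler's totient phi(214).
214 = 2 * 107
phi(214) = 106

106


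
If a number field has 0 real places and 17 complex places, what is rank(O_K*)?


By Dirichlet's unit theorem:
rank = r1 + r2 - 1
= 0 + 17 - 1
= 16

16


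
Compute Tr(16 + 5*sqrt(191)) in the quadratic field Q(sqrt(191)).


Tr(a + b*sqrt(d)) = (a + b*sqrt(d)) + (a - b*sqrt(d)) = 2a
= 2 * (16)
= 32

32


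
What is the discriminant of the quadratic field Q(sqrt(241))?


For K = Q(sqrt(d)) with d squarefree: disc(K) = d if d = 1 mod 4, and disc(K) = 4d if d = 2 or 3 mod 4.
Here d = 241, and d mod 4 = 1.
d = 1 mod 4 (O_K = Z[(1+sqrt(d))/2]), so disc(K) = d = 241

241


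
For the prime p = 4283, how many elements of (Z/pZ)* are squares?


For prime p, the number of non-zero quadratic residues is (p-1)/2.
= (4283-1)/2
= 2141

2141


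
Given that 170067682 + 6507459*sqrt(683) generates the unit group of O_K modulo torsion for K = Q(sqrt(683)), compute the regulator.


epsilon = 170067682 + 6507459*sqrt(683)
= 3.4014e+08
R = ln(3.4014e+08)
= 19.6449

19.6449


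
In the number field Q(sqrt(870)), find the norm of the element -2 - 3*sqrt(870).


N(a + b*sqrt(d)) = a^2 - d*b^2
= (-2)^2 - (870)*(-3)^2
= 4 - 7830
= -7826

-7826


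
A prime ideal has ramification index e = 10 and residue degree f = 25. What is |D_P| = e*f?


|D_P| = e * f
= 10 * 25
= 250

250


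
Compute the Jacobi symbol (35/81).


Compute (35/81) via quadratic reciprocity:
  reciprocity: (35/81) -> +(81/35)
  reduce: (11/35)
  reciprocity: (11/35) -> -(35/11)
  reduce: (2/11)
  pull out 2: (2/11) = -1  (since 11 mod 8 = 3)
  (1/11) = 1
Product of signs = 1

1


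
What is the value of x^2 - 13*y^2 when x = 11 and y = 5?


x^2 - d*y^2
= 11^2 - 13*5^2
= 121 - 325
= -204

-204


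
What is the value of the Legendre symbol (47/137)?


p = 137 is prime, so compute (47/137) with the reciprocity algorithm (Jacobi-symbol steps: pull out 2s via (2/n), flip via reciprocity, reduce):
  reciprocity: (47/137) -> +(137/47)
  reduce: (43/47)
  reciprocity: (43/47) -> -(47/43)
  reduce: (4/43)
  pull out 2: (2/43) = -1  (since 43 mod 8 = 3)
  pull out 2: (2/43) = -1  (since 43 mod 8 = 3)
  (1/43) = 1
Product of signs = -1
(47/137) = -1

-1


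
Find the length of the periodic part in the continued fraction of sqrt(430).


Run the CF algorithm for sqrt(430).
a_0 = floor(sqrt(430)) = 20; set m_0=0, q_0=1.
Recurrence: m' = q*a - m,  q' = (d - m'^2)/q,  a' = floor((a_0 + m')/q').
  step 1: m=20, q=30, a=1
  step 2: m=10, q=11, a=2
  step 3: m=12, q=26, a=1
  step 4: m=14, q=9, a=3
  step 5: m=13, q=29, a=1
  step 6: m=16, q=6, a=6
  step 7: m=20, q=5, a=8
  step 8: m=20, q=6, a=6
  step 9: m=16, q=29, a=1
  step 10: m=13, q=9, a=3
  step 11: m=14, q=26, a=1
  step 12: m=12, q=11, a=2
  step 13: m=10, q=30, a=1
  step 14: m=20, q=1, a=40
a_14 = 2*a_0 = 40, so the period closes here.
sqrt(430) = [20; 1, 2, 1, 3, 1, 6, 8, 6, 1, 3, 1, 2, 1, 40]
Period length = 14

14


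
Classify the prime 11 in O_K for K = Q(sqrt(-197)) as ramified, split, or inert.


K = Q(sqrt(-197)). Since d mod 4 = 3, disc(K) = -788.
Check p | disc: -788 mod 11 = 4.
p does not divide disc. Compute Legendre symbol (d/p):
1^((11-1)/2) mod 11 = 1
(d/p) = 1, so p splits: (p) = P*P' with e=1, f=1, g=2.
Therefore p is split.

split


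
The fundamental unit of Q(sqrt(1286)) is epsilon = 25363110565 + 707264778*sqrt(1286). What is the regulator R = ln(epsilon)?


epsilon = 25363110565 + 707264778*sqrt(1286)
= 5.0726e+10
R = ln(5.0726e+10)
= 24.6497

24.6497


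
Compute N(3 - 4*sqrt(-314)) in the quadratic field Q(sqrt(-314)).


N(a + b*sqrt(d)) = a^2 - d*b^2
= (3)^2 - (-314)*(-4)^2
= 9 + 5024
= 5033

5033


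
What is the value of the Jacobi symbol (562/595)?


Compute (562/595) via quadratic reciprocity:
  pull out 2: (2/595) = -1  (since 595 mod 8 = 3)
  reciprocity: (281/595) -> +(595/281)
  reduce: (33/281)
  reciprocity: (33/281) -> +(281/33)
  reduce: (17/33)
  reciprocity: (17/33) -> +(33/17)
  reduce: (16/17)
  pull out 2: (2/17) = +1  (since 17 mod 8 = 1)
  pull out 2: (2/17) = +1  (since 17 mod 8 = 1)
  pull out 2: (2/17) = +1  (since 17 mod 8 = 1)
  pull out 2: (2/17) = +1  (since 17 mod 8 = 1)
  (1/17) = 1
Product of signs = -1

-1


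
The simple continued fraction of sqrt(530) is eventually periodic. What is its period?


Run the CF algorithm for sqrt(530).
a_0 = floor(sqrt(530)) = 23; set m_0=0, q_0=1.
Recurrence: m' = q*a - m,  q' = (d - m'^2)/q,  a' = floor((a_0 + m')/q').
  step 1: m=23, q=1, a=46
a_1 = 2*a_0 = 46, so the period closes here.
sqrt(530) = [23; 46]
Period length = 1

1


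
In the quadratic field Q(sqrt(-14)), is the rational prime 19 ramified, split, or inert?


K = Q(sqrt(-14)). Since d mod 4 = 2, disc(K) = -56.
Check p | disc: -56 mod 19 = 1.
p does not divide disc. Compute Legendre symbol (d/p):
5^((19-1)/2) mod 19 = 1
(d/p) = 1, so p splits: (p) = P*P' with e=1, f=1, g=2.
Therefore p is split.

split


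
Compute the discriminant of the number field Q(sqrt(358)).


For K = Q(sqrt(d)) with d squarefree: disc(K) = d if d = 1 mod 4, and disc(K) = 4d if d = 2 or 3 mod 4.
Here d = 358, and d mod 4 = 2.
d = 2 mod 4, not 1 (O_K = Z[sqrt(d)]), so disc(K) = 4d = 4 * (358) = 1432

1432


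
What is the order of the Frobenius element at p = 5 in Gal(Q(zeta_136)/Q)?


The Frobenius at p in Gal(Q(zeta_n)/Q) = (Z/nZ)* is the class of p, so its order is ord_136(5), the smallest k >= 1 with 5^k = 1 mod 136.
n = 136 = 2^3 * 17, phi(136) = 64; the order divides phi(n).
Divisors of 64: 1, 2, 4, 8, 16, 32, 64
Repeated squaring mod 136: 5^1 = 5, 5^2 = 25, 5^4 = 81, 5^8 = 33, 5^16 = 1, 5^32 = 1, 5^64 = 1
Test divisors in increasing order:
  k=1: 5^1 = 5 mod 136
  k=2: 5^2 = 25 mod 136
  k=4: 5^4 = 81 mod 136
  k=8: 5^8 = 33 mod 136
  k=16: 5^16 = 1 mod 136  <- first divisor giving 1
Order = 16

16


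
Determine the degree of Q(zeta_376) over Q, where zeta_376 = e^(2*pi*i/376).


The degree equals Euler's totient phi(376).
376 = 2^3 * 47
phi(376) = 184

184


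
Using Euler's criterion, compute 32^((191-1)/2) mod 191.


p = 191 is prime and the exponent is (p-1)/2 = 95, so by Euler's criterion 32^95 = (32/191) = +1 or -1 mod 191.
Compute by square-and-multiply:
  95 = 64 + 16 + 8 + 4 + 2 + 1 (binary 1011111)
  Repeated squaring mod 191: 32^1 = 32, 32^2 = 69, 32^4 = 177, 32^8 = 5, 32^16 = 25, 32^32 = 52, 32^64 = 30
  32^95 = 32^64 * 32^16 * 32^8 * 32^4 * 32^2 * 32^1 = 30 * 25 * 5 * 177 * 69 * 32 mod 191
    30 * 25 = 750 = 177 mod 191
    177 * 5 = 885 = 121 mod 191
    121 * 177 = 21417 = 25 mod 191
    25 * 69 = 1725 = 6 mod 191
    6 * 32 = 192 = 1 mod 191
  32^95 = 1 mod 191
Result 1: 32 is a quadratic residue mod 191.
32^95 mod 191 = 1

1


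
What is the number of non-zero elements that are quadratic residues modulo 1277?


For prime p, the number of non-zero quadratic residues is (p-1)/2.
= (1277-1)/2
= 638

638


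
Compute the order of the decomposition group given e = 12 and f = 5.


|D_P| = e * f
= 12 * 5
= 60

60


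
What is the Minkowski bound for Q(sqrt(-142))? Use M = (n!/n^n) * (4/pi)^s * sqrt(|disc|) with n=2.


d = -142, d mod 4 = 2, so disc(K) = 4d = -568; |disc(K)| = 568
Imaginary quadratic field, so n = 2, s = r2 = 1, r1 = 0
M = (n!/n^n) * (4/pi)^s * sqrt(|disc(K)|) = (2!/2^2) * (4/pi)^1 * sqrt(568)
= 0.5 * 1.273240 * 23.832751
= 15.1724

15.1724


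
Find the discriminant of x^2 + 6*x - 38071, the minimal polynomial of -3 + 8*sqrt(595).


The element -3 + 8*sqrt(595) has minimal polynomial:
x^2 + 6*x - 38071
Discriminant = (6)^2 - 4*(-38071)
= 36 + 152284
= 152320

152320


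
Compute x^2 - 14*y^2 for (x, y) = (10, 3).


x^2 - d*y^2
= 10^2 - 14*3^2
= 100 - 126
= -26

-26


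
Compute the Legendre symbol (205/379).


p = 379 is prime, so compute (205/379) with the reciprocity algorithm (Jacobi-symbol steps: pull out 2s via (2/n), flip via reciprocity, reduce):
  reciprocity: (205/379) -> +(379/205)
  reduce: (174/205)
  pull out 2: (2/205) = -1  (since 205 mod 8 = 5)
  reciprocity: (87/205) -> +(205/87)
  reduce: (31/87)
  reciprocity: (31/87) -> -(87/31)
  reduce: (25/31)
  reciprocity: (25/31) -> +(31/25)
  reduce: (6/25)
  pull out 2: (2/25) = +1  (since 25 mod 8 = 1)
  reciprocity: (3/25) -> +(25/3)
  reduce: (1/3)
  (1/3) = 1
Product of signs = 1
(205/379) = 1

1


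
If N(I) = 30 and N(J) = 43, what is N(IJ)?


N(IJ) = N(I) * N(J)
= 30 * 43
= 1290

1290


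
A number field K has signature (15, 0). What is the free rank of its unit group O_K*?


By Dirichlet's unit theorem:
rank = r1 + r2 - 1
= 15 + 0 - 1
= 14

14


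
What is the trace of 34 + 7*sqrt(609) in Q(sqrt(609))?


Tr(a + b*sqrt(d)) = (a + b*sqrt(d)) + (a - b*sqrt(d)) = 2a
= 2 * (34)
= 68

68


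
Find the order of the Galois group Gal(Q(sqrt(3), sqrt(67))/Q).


The 2 square roots of distinct primes are multiplicatively independent over Q,
so [K:Q] = 2^2 and Gal(K/Q) is isomorphic to (Z/2Z)^2.
|Gal| = 2^2 = 4

4


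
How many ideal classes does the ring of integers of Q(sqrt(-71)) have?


K = Q(sqrt(-71)). d mod 4 = 1, so D = disc(K) = d = -71
h(K) equals the number of primitive reduced positive-definite forms (a, b, c) = a*x^2 + b*x*y + c*y^2 with b^2 - 4ac = D,
where reduced means |b| <= a <= c, with b >= 0 whenever |b| = a or a = c, and primitive means gcd(a, b, c) = 1.
Reduced forces 3a^2 <= |D| = 71, so 1 <= a <= 4; b must have the parity of D, and c = (b^2 - D)/(4a) must be an integer >= a.
Enumerate a = 1..4, b in [-a, a]:
  a=1: (1, 1, 18)  [1]
  a=2: (2, -1, 9), (2, 1, 9)  [2]
  a=3: (3, -1, 6), (3, 1, 6)  [2]
  a=4: (4, -3, 5), (4, 3, 5)  [2]
Total reduced forms: 1 + 2 + 2 + 2 = 7
h = 7

7


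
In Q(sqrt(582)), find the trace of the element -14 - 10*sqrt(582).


Tr(a + b*sqrt(d)) = (a + b*sqrt(d)) + (a - b*sqrt(d)) = 2a
= 2 * (-14)
= -28

-28


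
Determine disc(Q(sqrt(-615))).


For K = Q(sqrt(d)) with d squarefree: disc(K) = d if d = 1 mod 4, and disc(K) = 4d if d = 2 or 3 mod 4.
Here d = -615, and d mod 4 = 1.
d = 1 mod 4 (O_K = Z[(1+sqrt(d))/2]), so disc(K) = d = -615

-615


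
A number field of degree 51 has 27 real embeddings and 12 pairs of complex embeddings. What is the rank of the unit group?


By Dirichlet's unit theorem:
rank = r1 + r2 - 1
= 27 + 12 - 1
= 38

38


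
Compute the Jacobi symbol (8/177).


Compute (8/177) via quadratic reciprocity:
  pull out 2: (2/177) = +1  (since 177 mod 8 = 1)
  pull out 2: (2/177) = +1  (since 177 mod 8 = 1)
  pull out 2: (2/177) = +1  (since 177 mod 8 = 1)
  (1/177) = 1
Product of signs = 1

1


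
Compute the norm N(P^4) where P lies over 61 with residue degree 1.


N(P^a) = p^(a*f)
= 61^(4*1)
= 61^4
= 13845841

13845841


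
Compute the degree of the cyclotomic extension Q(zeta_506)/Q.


The degree equals Euler's totient phi(506).
506 = 2 * 11 * 23
phi(506) = 220

220


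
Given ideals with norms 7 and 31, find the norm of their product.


N(IJ) = N(I) * N(J)
= 7 * 31
= 217

217


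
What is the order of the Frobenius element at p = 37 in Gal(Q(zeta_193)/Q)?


The Frobenius at p in Gal(Q(zeta_n)/Q) = (Z/nZ)* is the class of p, so its order is ord_193(37), the smallest k >= 1 with 37^k = 1 mod 193.
n = 193 = 193, phi(193) = 192; the order divides phi(n).
Divisors of 192: 1, 2, 3, 4, 6, 8, 12, 16, 24, 32, 48, 64, 96, 192
Repeated squaring mod 193: 37^1 = 37, 37^2 = 18, 37^4 = 131, 37^8 = 177, 37^16 = 63, 37^32 = 109, 37^64 = 108, 37^128 = 84
Test divisors in increasing order:
  k=1: 37^1 = 37 mod 193
  k=2: 37^2 = 18 mod 193
  k=3: 37^3 = 18 * 37 = 87 mod 193
  k=4: 37^4 = 131 mod 193
  k=6: 37^6 = 131 * 18 = 42 mod 193
  k=8: 37^8 = 177 mod 193
  k=12: 37^12 = 177 * 131 = 27 mod 193
  k=16: 37^16 = 63 mod 193
  k=24: 37^24 = 63 * 177 = 150 mod 193
  k=32: 37^32 = 109 mod 193
  k=48: 37^48 = 109 * 63 = 112 mod 193
  k=64: 37^64 = 108 mod 193
  k=96: 37^96 = 108 * 109 = 192 mod 193
  k=192: 37^192 = 84 * 108 = 1 mod 193  <- first divisor giving 1
Order = 192

192


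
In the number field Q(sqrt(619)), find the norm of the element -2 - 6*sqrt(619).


N(a + b*sqrt(d)) = a^2 - d*b^2
= (-2)^2 - (619)*(-6)^2
= 4 - 22284
= -22280

-22280


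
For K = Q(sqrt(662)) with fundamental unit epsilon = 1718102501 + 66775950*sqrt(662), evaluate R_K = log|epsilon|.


epsilon = 1718102501 + 66775950*sqrt(662)
= 3.4362e+09
R = ln(3.4362e+09)
= 21.9576

21.9576


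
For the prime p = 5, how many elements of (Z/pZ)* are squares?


For prime p, the number of non-zero quadratic residues is (p-1)/2.
= (5-1)/2
= 2

2


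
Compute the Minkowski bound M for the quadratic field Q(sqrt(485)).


d = 485, d mod 4 = 1, so disc(K) = d = 485; |disc(K)| = 485
Real quadratic field, so n = 2, s = r2 = 0, r1 = 2
M = (n!/n^n) * (4/pi)^s * sqrt(|disc(K)|) = (2!/2^2) * (4/pi)^0 * sqrt(485)
= 0.5 * 1.000000 * 22.022716
= 11.0114

11.0114


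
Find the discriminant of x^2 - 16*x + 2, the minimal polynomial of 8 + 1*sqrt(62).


The element 8 + 1*sqrt(62) has minimal polynomial:
x^2 - 16*x + 2
Discriminant = (-16)^2 - 4*(2)
= 256 - 8
= 248

248


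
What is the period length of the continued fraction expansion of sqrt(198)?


Run the CF algorithm for sqrt(198).
a_0 = floor(sqrt(198)) = 14; set m_0=0, q_0=1.
Recurrence: m' = q*a - m,  q' = (d - m'^2)/q,  a' = floor((a_0 + m')/q').
  step 1: m=14, q=2, a=14
  step 2: m=14, q=1, a=28
a_2 = 2*a_0 = 28, so the period closes here.
sqrt(198) = [14; 14, 28]
Period length = 2

2


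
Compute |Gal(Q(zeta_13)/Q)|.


|Gal(Q(zeta_13)/Q)| = phi(13)
= 12

12


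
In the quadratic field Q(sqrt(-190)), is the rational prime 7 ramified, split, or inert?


K = Q(sqrt(-190)). Since d mod 4 = 2, disc(K) = -760.
Check p | disc: -760 mod 7 = 3.
p does not divide disc. Compute Legendre symbol (d/p):
6^((7-1)/2) mod 7 = -1
(d/p) = -1, so p is inert: (p) stays prime with e=1, f=2, g=1.
Therefore p is inert.

inert


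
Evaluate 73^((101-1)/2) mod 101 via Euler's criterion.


p = 101 is prime and the exponent is (p-1)/2 = 50, so by Euler's criterion 73^50 = (73/101) = +1 or -1 mod 101.
Compute by square-and-multiply:
  50 = 32 + 16 + 2 (binary 110010)
  Repeated squaring mod 101: 73^1 = 73, 73^2 = 77, 73^4 = 71, 73^8 = 92, 73^16 = 81, 73^32 = 97
  73^50 = 73^32 * 73^16 * 73^2 = 97 * 81 * 77 mod 101
    97 * 81 = 7857 = 80 mod 101
    80 * 77 = 6160 = 100 mod 101
  73^50 = 100 mod 101
Result 100 = p - 1 = -1 mod 101: 73 is a quadratic non-residue mod 101. As a residue in [0, p-1] the value is 100.
73^50 mod 101 = 100

100


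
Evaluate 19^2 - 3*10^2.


x^2 - d*y^2
= 19^2 - 3*10^2
= 361 - 300
= 61

61


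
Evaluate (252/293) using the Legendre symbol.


p = 293 is prime, so compute (252/293) with the reciprocity algorithm (Jacobi-symbol steps: pull out 2s via (2/n), flip via reciprocity, reduce):
  pull out 2: (2/293) = -1  (since 293 mod 8 = 5)
  pull out 2: (2/293) = -1  (since 293 mod 8 = 5)
  reciprocity: (63/293) -> +(293/63)
  reduce: (41/63)
  reciprocity: (41/63) -> +(63/41)
  reduce: (22/41)
  pull out 2: (2/41) = +1  (since 41 mod 8 = 1)
  reciprocity: (11/41) -> +(41/11)
  reduce: (8/11)
  pull out 2: (2/11) = -1  (since 11 mod 8 = 3)
  pull out 2: (2/11) = -1  (since 11 mod 8 = 3)
  pull out 2: (2/11) = -1  (since 11 mod 8 = 3)
  (1/11) = 1
Product of signs = -1
(252/293) = -1

-1


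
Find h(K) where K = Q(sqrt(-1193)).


K = Q(sqrt(-1193)). d mod 4 = 3, so D = disc(K) = 4d = -4772
h(K) equals the number of primitive reduced positive-definite forms (a, b, c) = a*x^2 + b*x*y + c*y^2 with b^2 - 4ac = D,
where reduced means |b| <= a <= c, with b >= 0 whenever |b| = a or a = c, and primitive means gcd(a, b, c) = 1.
Reduced forces 3a^2 <= |D| = 4772, so 1 <= a <= 39; b must have the parity of D, and c = (b^2 - D)/(4a) must be an integer >= a.
Enumerate a = 1..39, b in [-a, a]:
  a=1: (1, 0, 1193)  [1]
  a=2: (2, 2, 597)  [1]
  a=3: (3, -2, 398), (3, 2, 398)  [2]
  a=4..5: none
  a=6: (6, -2, 199), (6, 2, 199)  [2]
  a=7: (7, -4, 171), (7, 4, 171)  [2]
  a=8: none
  a=9: (9, -4, 133), (9, 4, 133)  [2]
  a=10..12: none
  a=13: (13, -8, 93), (13, 8, 93)  [2]
  a=14: (14, -10, 87), (14, 10, 87)  [2]
  a=15..17: none
  a=18: (18, -14, 69), (18, 14, 69)  [2]
  a=19: (19, -4, 63), (19, 4, 63)  [2]
  a=20: none
  a=21: (21, -10, 58), (21, -4, 57), (21, 4, 57), (21, 10, 58)  [4]
  a=22: none
  a=23: (23, -14, 54), (23, 14, 54)  [2]
  a=24..25: none
  a=26: (26, -18, 49), (26, 18, 49)  [2]
  a=27: (27, -14, 46), (27, 14, 46)  [2]
  a=28: none
  a=29: (29, -10, 42), (29, 10, 42)  [2]
  a=30: none
  a=31: (31, -8, 39), (31, 8, 39)  [2]
  a=32..36: none
  a=37: (37, -36, 41), (37, 36, 41)  [2]
  a=38: (38, -34, 39), (38, 34, 39)  [2]
  a=39: none
Total reduced forms: 1 + 1 + 2 + 2 + 2 + 2 + 2 + 2 + 2 + 2 + 4 + 2 + 2 + 2 + 2 + 2 + 2 + 2 = 36
h = 36

36


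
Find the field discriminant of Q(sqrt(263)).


For K = Q(sqrt(d)) with d squarefree: disc(K) = d if d = 1 mod 4, and disc(K) = 4d if d = 2 or 3 mod 4.
Here d = 263, and d mod 4 = 3.
d = 3 mod 4, not 1 (O_K = Z[sqrt(d)]), so disc(K) = 4d = 4 * (263) = 1052

1052


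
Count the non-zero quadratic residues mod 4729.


For prime p, the number of non-zero quadratic residues is (p-1)/2.
= (4729-1)/2
= 2364

2364


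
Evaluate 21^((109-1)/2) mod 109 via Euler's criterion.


p = 109 is prime and the exponent is (p-1)/2 = 54, so by Euler's criterion 21^54 = (21/109) = +1 or -1 mod 109.
Compute by square-and-multiply:
  54 = 32 + 16 + 4 + 2 (binary 110110)
  Repeated squaring mod 109: 21^1 = 21, 21^2 = 5, 21^4 = 25, 21^8 = 80, 21^16 = 78, 21^32 = 89
  21^54 = 21^32 * 21^16 * 21^4 * 21^2 = 89 * 78 * 25 * 5 mod 109
    89 * 78 = 6942 = 75 mod 109
    75 * 25 = 1875 = 22 mod 109
    22 * 5 = 110 = 1 mod 109
  21^54 = 1 mod 109
Result 1: 21 is a quadratic residue mod 109.
21^54 mod 109 = 1

1


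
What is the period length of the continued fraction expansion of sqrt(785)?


Run the CF algorithm for sqrt(785).
a_0 = floor(sqrt(785)) = 28; set m_0=0, q_0=1.
Recurrence: m' = q*a - m,  q' = (d - m'^2)/q,  a' = floor((a_0 + m')/q').
  step 1: m=28, q=1, a=56
a_1 = 2*a_0 = 56, so the period closes here.
sqrt(785) = [28; 56]
Period length = 1

1


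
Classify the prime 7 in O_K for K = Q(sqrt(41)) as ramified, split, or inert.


K = Q(sqrt(41)). Since d mod 4 = 1, disc(K) = 41.
Check p | disc: 41 mod 7 = 6.
p does not divide disc. Compute Legendre symbol (d/p):
6^((7-1)/2) mod 7 = -1
(d/p) = -1, so p is inert: (p) stays prime with e=1, f=2, g=1.
Therefore p is inert.

inert


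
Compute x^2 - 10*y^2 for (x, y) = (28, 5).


x^2 - d*y^2
= 28^2 - 10*5^2
= 784 - 250
= 534

534


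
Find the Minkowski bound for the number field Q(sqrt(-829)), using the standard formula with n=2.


d = -829, d mod 4 = 3, so disc(K) = 4d = -3316; |disc(K)| = 3316
Imaginary quadratic field, so n = 2, s = r2 = 1, r1 = 0
M = (n!/n^n) * (4/pi)^s * sqrt(|disc(K)|) = (2!/2^2) * (4/pi)^1 * sqrt(3316)
= 0.5 * 1.273240 * 57.584720
= 36.6596

36.6596


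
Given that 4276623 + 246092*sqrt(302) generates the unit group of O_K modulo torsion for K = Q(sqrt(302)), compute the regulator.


epsilon = 4276623 + 246092*sqrt(302)
= 8.5532e+06
R = ln(8.5532e+06)
= 15.9618

15.9618


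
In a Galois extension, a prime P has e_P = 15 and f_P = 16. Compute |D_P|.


|D_P| = e * f
= 15 * 16
= 240

240


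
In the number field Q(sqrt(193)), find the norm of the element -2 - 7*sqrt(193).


N(a + b*sqrt(d)) = a^2 - d*b^2
= (-2)^2 - (193)*(-7)^2
= 4 - 9457
= -9453

-9453


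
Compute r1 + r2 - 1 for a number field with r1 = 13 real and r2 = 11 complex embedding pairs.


By Dirichlet's unit theorem:
rank = r1 + r2 - 1
= 13 + 11 - 1
= 23

23


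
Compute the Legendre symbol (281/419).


p = 419 is prime, so compute (281/419) with the reciprocity algorithm (Jacobi-symbol steps: pull out 2s via (2/n), flip via reciprocity, reduce):
  reciprocity: (281/419) -> +(419/281)
  reduce: (138/281)
  pull out 2: (2/281) = +1  (since 281 mod 8 = 1)
  reciprocity: (69/281) -> +(281/69)
  reduce: (5/69)
  reciprocity: (5/69) -> +(69/5)
  reduce: (4/5)
  pull out 2: (2/5) = -1  (since 5 mod 8 = 5)
  pull out 2: (2/5) = -1  (since 5 mod 8 = 5)
  (1/5) = 1
Product of signs = 1
(281/419) = 1

1


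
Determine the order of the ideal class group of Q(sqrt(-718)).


K = Q(sqrt(-718)). d mod 4 = 2, so D = disc(K) = 4d = -2872
h(K) equals the number of primitive reduced positive-definite forms (a, b, c) = a*x^2 + b*x*y + c*y^2 with b^2 - 4ac = D,
where reduced means |b| <= a <= c, with b >= 0 whenever |b| = a or a = c, and primitive means gcd(a, b, c) = 1.
Reduced forces 3a^2 <= |D| = 2872, so 1 <= a <= 30; b must have the parity of D, and c = (b^2 - D)/(4a) must be an integer >= a.
Enumerate a = 1..30, b in [-a, a]:
  a=1: (1, 0, 718)  [1]
  a=2: (2, 0, 359)  [1]
  a=3..12: none
  a=13: (13, -12, 58), (13, 12, 58)  [2]
  a=14..16: none
  a=17: (17, -16, 46), (17, 16, 46)  [2]
  a=18: none
  a=19: (19, -4, 38), (19, 4, 38)  [2]
  a=20..22: none
  a=23: (23, -16, 34), (23, 16, 34)  [2]
  a=24..25: none
  a=26: (26, -12, 29), (26, 12, 29)  [2]
  a=27..30: none
Total reduced forms: 1 + 1 + 2 + 2 + 2 + 2 + 2 = 12
h = 12

12


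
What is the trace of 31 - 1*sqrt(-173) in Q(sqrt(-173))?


Tr(a + b*sqrt(d)) = (a + b*sqrt(d)) + (a - b*sqrt(d)) = 2a
= 2 * (31)
= 62

62


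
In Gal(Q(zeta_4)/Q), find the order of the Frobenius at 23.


The Frobenius at p in Gal(Q(zeta_n)/Q) = (Z/nZ)* is the class of p, so its order is ord_4(23), the smallest k >= 1 with 23^k = 1 mod 4.
n = 4 = 2^2, phi(4) = 2; the order divides phi(n).
Divisors of 2: 1, 2
Repeated squaring mod 4: 23^1 = 3, 23^2 = 1
Test divisors in increasing order:
  k=1: 23^1 = 3 mod 4
  k=2: 23^2 = 1 mod 4  <- first divisor giving 1
Order = 2

2


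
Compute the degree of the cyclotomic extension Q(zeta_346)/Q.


The degree equals Euler's totient phi(346).
346 = 2 * 173
phi(346) = 172

172


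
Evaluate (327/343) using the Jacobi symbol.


Compute (327/343) via quadratic reciprocity:
  reciprocity: (327/343) -> -(343/327)
  reduce: (16/327)
  pull out 2: (2/327) = +1  (since 327 mod 8 = 7)
  pull out 2: (2/327) = +1  (since 327 mod 8 = 7)
  pull out 2: (2/327) = +1  (since 327 mod 8 = 7)
  pull out 2: (2/327) = +1  (since 327 mod 8 = 7)
  (1/327) = 1
Product of signs = -1

-1


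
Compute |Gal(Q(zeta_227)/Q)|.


|Gal(Q(zeta_227)/Q)| = phi(227)
= 226

226


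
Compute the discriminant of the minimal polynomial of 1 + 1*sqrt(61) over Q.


The element 1 + 1*sqrt(61) has minimal polynomial:
x^2 - 2*x - 60
Discriminant = (-2)^2 - 4*(-60)
= 4 + 240
= 244

244


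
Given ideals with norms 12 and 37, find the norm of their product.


N(IJ) = N(I) * N(J)
= 12 * 37
= 444

444


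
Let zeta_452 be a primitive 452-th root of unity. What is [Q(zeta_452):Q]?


The degree equals Euler's totient phi(452).
452 = 2^2 * 113
phi(452) = 224

224


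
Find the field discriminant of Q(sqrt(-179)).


For K = Q(sqrt(d)) with d squarefree: disc(K) = d if d = 1 mod 4, and disc(K) = 4d if d = 2 or 3 mod 4.
Here d = -179, and d mod 4 = 1.
d = 1 mod 4 (O_K = Z[(1+sqrt(d))/2]), so disc(K) = d = -179

-179


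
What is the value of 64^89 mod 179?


p = 179 is prime and the exponent is (p-1)/2 = 89, so by Euler's criterion 64^89 = (64/179) = +1 or -1 mod 179.
Compute by square-and-multiply:
  89 = 64 + 16 + 8 + 1 (binary 1011001)
  Repeated squaring mod 179: 64^1 = 64, 64^2 = 158, 64^4 = 83, 64^8 = 87, 64^16 = 51, 64^32 = 95, 64^64 = 75
  64^89 = 64^64 * 64^16 * 64^8 * 64^1 = 75 * 51 * 87 * 64 mod 179
    75 * 51 = 3825 = 66 mod 179
    66 * 87 = 5742 = 14 mod 179
    14 * 64 = 896 = 1 mod 179
  64^89 = 1 mod 179
Result 1: 64 is a quadratic residue mod 179.
64^89 mod 179 = 1

1


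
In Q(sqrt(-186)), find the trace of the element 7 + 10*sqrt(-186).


Tr(a + b*sqrt(d)) = (a + b*sqrt(d)) + (a - b*sqrt(d)) = 2a
= 2 * (7)
= 14

14


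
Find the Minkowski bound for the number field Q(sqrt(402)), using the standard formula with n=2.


d = 402, d mod 4 = 2, so disc(K) = 4d = 1608; |disc(K)| = 1608
Real quadratic field, so n = 2, s = r2 = 0, r1 = 2
M = (n!/n^n) * (4/pi)^s * sqrt(|disc(K)|) = (2!/2^2) * (4/pi)^0 * sqrt(1608)
= 0.5 * 1.000000 * 40.099875
= 20.0499

20.0499


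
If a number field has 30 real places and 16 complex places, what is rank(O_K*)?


By Dirichlet's unit theorem:
rank = r1 + r2 - 1
= 30 + 16 - 1
= 45

45


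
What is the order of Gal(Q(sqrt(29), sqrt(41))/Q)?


The 2 square roots of distinct primes are multiplicatively independent over Q,
so [K:Q] = 2^2 and Gal(K/Q) is isomorphic to (Z/2Z)^2.
|Gal| = 2^2 = 4

4


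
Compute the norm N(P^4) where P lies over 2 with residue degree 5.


N(P^a) = p^(a*f)
= 2^(4*5)
= 2^20
= 1048576

1048576


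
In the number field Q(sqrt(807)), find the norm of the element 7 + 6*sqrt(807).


N(a + b*sqrt(d)) = a^2 - d*b^2
= (7)^2 - (807)*(6)^2
= 49 - 29052
= -29003

-29003


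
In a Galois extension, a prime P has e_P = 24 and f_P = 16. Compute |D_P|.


|D_P| = e * f
= 24 * 16
= 384

384
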